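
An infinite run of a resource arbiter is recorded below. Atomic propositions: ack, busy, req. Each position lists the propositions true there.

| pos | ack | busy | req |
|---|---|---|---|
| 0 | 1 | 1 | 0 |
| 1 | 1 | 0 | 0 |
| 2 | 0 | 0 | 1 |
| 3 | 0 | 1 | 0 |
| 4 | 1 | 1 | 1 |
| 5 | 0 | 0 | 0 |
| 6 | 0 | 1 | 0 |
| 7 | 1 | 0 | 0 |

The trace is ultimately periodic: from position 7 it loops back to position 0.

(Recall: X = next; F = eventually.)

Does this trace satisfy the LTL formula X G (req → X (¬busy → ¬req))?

The position after 0 is 1; G (req → X (¬busy → ¬req)) is true there.

Holds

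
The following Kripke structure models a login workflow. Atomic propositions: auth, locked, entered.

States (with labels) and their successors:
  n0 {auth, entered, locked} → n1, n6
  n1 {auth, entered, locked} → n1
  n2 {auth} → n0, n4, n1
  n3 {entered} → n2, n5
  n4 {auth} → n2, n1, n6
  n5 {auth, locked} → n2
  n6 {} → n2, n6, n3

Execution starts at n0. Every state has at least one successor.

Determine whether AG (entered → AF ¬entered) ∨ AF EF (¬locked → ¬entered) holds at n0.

Satisfied

States satisfying entered → AF ¬entered: {n2, n3, n4, n5, n6}.
States satisfying AG (entered → AF ¬entered): ∅.
States satisfying EF (¬locked → ¬entered): {n0, n1, n2, n3, n4, n5, n6}.
States satisfying AF EF (¬locked → ¬entered): {n0, n1, n2, n3, n4, n5, n6}.
States satisfying AG (entered → AF ¬entered) ∨ AF EF (¬locked → ¬entered): {n0, n1, n2, n3, n4, n5, n6}.
n0 ∈ Sat(AG (entered → AF ¬entered) ∨ AF EF (¬locked → ¬entered)).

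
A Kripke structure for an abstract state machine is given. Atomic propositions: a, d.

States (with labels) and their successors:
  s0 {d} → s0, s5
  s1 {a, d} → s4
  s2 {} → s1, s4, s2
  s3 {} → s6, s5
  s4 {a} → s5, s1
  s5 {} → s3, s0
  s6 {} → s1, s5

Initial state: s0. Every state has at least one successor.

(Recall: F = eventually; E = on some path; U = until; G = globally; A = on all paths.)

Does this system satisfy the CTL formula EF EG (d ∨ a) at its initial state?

Yes

States satisfying EG (d ∨ a): {s0, s1, s4}.
States satisfying EF EG (d ∨ a): {s0, s1, s2, s3, s4, s5, s6}.
Some path from s0 reaches a state where EG (d ∨ a) holds.
s0 ∈ Sat(EF EG (d ∨ a)).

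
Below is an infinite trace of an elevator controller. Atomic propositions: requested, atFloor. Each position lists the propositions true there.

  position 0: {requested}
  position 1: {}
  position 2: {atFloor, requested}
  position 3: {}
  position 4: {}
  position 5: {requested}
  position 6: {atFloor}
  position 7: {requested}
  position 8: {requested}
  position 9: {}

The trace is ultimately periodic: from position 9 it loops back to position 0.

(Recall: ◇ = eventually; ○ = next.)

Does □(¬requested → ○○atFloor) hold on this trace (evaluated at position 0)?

Does not hold

¬requested → ○○atFloor must hold at every position from 0 onward. It fails at position 1, so □(¬requested → ○○atFloor) is false.
Positions where ¬requested holds: 1, 3, 4, 6, 9.
Check ○○atFloor at each: 1→fails, 3→fails, 4→ok, 6→fails, 9→fails.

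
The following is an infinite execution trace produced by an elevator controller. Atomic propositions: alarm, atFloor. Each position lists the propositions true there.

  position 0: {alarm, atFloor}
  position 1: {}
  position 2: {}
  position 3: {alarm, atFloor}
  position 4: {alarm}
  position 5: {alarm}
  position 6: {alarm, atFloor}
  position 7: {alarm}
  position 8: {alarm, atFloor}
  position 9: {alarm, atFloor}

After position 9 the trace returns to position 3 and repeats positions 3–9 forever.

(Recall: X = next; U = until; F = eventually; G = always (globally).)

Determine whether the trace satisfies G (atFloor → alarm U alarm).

Satisfied

atFloor → alarm U alarm holds at every position 0..9, and those are all positions ever visited, so G (atFloor → alarm U alarm) holds.
Positions where atFloor holds: 0, 3, 6, 8, 9.
Check alarm U alarm at each: 0→ok, 3→ok, 6→ok, 8→ok, 9→ok.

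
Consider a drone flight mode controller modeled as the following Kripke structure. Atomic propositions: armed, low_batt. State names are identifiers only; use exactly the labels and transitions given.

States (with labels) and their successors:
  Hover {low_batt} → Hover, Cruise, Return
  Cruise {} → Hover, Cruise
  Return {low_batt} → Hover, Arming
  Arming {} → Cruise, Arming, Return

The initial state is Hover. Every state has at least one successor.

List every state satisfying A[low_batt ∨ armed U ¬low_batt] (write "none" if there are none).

{Cruise, Arming}

States satisfying low_batt ∨ armed: {Hover, Return}.
States satisfying ¬low_batt: {Cruise, Arming}.
States satisfying A[low_batt ∨ armed U ¬low_batt]: {Cruise, Arming}.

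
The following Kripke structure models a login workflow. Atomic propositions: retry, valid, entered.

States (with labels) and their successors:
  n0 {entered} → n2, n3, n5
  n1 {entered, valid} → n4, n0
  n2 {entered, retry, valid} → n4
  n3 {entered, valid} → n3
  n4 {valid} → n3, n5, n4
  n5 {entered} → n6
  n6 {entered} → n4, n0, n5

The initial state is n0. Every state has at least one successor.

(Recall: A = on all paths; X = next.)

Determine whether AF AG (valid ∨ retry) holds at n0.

No

States satisfying AG (valid ∨ retry): {n3}.
States satisfying AF AG (valid ∨ retry): {n3}.
There is a path from n0 along which AG (valid ∨ retry) never holds.
n0 ∉ Sat(AF AG (valid ∨ retry)).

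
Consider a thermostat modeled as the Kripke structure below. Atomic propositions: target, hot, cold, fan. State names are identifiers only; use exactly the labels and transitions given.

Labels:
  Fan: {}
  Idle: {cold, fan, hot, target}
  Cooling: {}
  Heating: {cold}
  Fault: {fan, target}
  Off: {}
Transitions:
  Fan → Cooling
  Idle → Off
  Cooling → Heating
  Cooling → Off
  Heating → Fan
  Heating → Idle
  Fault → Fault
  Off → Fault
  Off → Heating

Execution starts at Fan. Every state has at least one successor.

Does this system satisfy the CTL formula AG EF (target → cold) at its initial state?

Does not hold

States satisfying EF (target → cold): {Fan, Idle, Cooling, Heating, Off}.
States satisfying AG EF (target → cold): ∅.
Fault is reachable from Fan and violates EF (target → cold), so AG fails at Fan.
Fan ∉ Sat(AG EF (target → cold)).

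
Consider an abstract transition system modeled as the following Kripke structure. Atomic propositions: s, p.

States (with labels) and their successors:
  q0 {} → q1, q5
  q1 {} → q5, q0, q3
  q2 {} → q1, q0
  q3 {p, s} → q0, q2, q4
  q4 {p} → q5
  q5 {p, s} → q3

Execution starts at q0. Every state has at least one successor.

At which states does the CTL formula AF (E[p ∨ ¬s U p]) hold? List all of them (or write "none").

{q0, q1, q2, q3, q4, q5}

States satisfying E[p ∨ ¬s U p]: {q0, q1, q2, q3, q4, q5}.
States satisfying AF (E[p ∨ ¬s U p]): {q0, q1, q2, q3, q4, q5}.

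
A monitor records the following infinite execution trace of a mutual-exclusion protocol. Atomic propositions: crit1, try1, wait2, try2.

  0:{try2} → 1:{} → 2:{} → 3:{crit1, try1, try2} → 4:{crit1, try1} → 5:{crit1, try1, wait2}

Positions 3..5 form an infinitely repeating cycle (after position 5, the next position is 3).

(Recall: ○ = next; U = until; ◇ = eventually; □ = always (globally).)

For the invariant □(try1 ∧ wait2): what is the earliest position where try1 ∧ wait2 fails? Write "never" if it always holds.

0

At position 0 the labels are {try2}, so try1 ∧ wait2 is false there. This is the first violation.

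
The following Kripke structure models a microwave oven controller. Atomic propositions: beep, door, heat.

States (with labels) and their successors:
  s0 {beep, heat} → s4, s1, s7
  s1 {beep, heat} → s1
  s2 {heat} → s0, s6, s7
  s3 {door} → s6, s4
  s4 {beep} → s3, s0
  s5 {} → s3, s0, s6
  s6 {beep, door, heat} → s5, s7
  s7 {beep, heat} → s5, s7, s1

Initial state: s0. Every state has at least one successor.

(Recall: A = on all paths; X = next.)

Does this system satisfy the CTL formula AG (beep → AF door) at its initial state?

No

States satisfying beep → AF door: {s2, s3, s5, s6}.
States satisfying AG (beep → AF door): ∅.
s0 is reachable from s0 and violates beep → AF door, so AG fails at s0.
s0 ∉ Sat(AG (beep → AF door)).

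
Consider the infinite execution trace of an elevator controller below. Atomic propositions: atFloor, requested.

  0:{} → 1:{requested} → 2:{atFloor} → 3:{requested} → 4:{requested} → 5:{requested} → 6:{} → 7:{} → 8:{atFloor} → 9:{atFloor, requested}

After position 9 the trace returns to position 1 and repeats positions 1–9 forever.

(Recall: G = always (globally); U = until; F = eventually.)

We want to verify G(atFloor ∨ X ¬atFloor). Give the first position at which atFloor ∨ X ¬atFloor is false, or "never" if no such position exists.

1

Check atFloor ∨ X ¬atFloor at each position in order: 0 ✓.
At position 1 the labels are {requested} and the next position 2 has {atFloor}, so atFloor ∨ X ¬atFloor is false there. This is the first violation.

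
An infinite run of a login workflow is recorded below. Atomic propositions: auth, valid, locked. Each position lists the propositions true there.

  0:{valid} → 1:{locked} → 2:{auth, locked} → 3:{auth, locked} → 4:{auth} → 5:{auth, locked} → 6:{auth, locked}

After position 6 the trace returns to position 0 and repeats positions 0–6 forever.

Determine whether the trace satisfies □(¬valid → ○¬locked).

Violated

¬valid → ○¬locked must hold at every position from 0 onward. It fails at position 1, so □(¬valid → ○¬locked) is false.
Positions where ¬valid holds: 1, 2, 3, 4, 5, 6.
Check ○¬locked at each: 1→fails, 2→fails, 3→ok, 4→fails, 5→fails, 6→ok.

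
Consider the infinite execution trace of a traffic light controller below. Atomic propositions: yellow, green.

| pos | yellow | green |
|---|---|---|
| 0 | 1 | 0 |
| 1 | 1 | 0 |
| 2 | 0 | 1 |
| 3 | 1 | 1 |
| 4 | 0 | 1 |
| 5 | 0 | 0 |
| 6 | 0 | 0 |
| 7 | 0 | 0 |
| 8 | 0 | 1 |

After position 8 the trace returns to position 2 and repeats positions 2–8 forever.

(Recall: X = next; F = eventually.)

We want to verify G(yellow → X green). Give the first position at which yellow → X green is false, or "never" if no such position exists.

At position 0 the labels are {yellow} and the next position 1 has {yellow}, so yellow → X green is false there. This is the first violation.

0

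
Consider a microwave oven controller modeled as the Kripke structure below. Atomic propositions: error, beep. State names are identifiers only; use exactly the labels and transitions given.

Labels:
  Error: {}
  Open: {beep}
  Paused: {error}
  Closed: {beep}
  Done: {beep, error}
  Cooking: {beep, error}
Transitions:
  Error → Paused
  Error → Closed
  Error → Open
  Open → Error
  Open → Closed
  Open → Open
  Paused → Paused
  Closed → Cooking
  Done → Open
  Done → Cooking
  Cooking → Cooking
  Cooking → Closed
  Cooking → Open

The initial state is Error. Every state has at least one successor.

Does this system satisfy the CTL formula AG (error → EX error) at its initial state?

Holds

States satisfying error → EX error: {Error, Open, Paused, Closed, Done, Cooking}.
States satisfying AG (error → EX error): {Error, Open, Paused, Closed, Done, Cooking}.
Every state reachable from Error satisfies error → EX error.
Error ∈ Sat(AG (error → EX error)).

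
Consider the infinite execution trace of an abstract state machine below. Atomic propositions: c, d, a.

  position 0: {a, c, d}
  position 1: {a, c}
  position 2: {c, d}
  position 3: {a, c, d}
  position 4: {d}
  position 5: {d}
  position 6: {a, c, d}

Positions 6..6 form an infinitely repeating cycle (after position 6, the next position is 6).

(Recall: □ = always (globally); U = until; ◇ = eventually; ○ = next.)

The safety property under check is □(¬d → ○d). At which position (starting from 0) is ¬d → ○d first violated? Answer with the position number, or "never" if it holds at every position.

never

¬d → ○d holds at every position 0..6, and those are all the positions the trace ever visits, so the invariant □(¬d → ○d) is never violated.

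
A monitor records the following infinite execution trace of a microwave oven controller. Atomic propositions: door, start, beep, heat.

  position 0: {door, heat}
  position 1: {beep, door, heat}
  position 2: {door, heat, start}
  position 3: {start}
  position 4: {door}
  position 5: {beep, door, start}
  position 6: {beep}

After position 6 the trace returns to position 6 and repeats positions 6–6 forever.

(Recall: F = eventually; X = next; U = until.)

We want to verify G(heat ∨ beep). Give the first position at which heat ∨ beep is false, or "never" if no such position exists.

3

Check heat ∨ beep at each position in order: 0 ✓, 1 ✓, 2 ✓.
At position 3 the labels are {start}, so heat ∨ beep is false there. This is the first violation.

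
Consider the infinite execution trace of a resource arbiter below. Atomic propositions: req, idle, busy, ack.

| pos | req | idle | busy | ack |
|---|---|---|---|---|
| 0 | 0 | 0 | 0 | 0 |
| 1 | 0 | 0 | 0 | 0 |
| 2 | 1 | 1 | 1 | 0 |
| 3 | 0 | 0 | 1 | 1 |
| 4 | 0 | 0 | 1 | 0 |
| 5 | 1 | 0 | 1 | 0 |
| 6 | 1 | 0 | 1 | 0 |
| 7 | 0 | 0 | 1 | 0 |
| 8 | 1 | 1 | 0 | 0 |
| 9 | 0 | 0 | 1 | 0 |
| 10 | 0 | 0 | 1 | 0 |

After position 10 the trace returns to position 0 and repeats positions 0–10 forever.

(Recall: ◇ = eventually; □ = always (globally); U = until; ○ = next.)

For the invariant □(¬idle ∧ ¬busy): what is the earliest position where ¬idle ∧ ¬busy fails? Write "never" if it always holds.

2

Check ¬idle ∧ ¬busy at each position in order: 0 ✓, 1 ✓.
At position 2 the labels are {busy, idle, req}, so ¬idle ∧ ¬busy is false there. This is the first violation.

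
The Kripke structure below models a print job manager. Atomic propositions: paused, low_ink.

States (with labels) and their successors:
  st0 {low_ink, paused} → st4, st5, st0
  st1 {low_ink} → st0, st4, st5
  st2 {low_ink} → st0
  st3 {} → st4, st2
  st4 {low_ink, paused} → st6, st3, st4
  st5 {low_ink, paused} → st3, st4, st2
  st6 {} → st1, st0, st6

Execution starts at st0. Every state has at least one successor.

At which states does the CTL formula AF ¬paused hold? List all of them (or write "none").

States satisfying ¬paused: {st1, st2, st3, st6}.
States satisfying AF ¬paused: {st1, st2, st3, st6}.

{st1, st2, st3, st6}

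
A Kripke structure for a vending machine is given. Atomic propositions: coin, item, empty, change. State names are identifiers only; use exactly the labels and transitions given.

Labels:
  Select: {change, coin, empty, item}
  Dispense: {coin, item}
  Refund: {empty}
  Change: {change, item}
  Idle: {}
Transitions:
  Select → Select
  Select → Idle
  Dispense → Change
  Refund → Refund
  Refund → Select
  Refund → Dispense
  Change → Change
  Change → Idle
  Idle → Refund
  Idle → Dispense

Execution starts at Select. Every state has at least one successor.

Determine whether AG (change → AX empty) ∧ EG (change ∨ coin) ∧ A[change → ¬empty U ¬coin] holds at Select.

States satisfying change → AX empty: {Dispense, Refund, Idle}.
States satisfying AG (change → AX empty): ∅.
States satisfying change ∨ coin: {Select, Dispense, Change}.
States satisfying EG (change ∨ coin): {Select, Dispense, Change}.
States satisfying change → ¬empty: {Dispense, Refund, Change, Idle}.
States satisfying ¬coin: {Refund, Change, Idle}.
States satisfying A[change → ¬empty U ¬coin]: {Dispense, Refund, Change, Idle}.
States satisfying EG (change ∨ coin) ∧ A[change → ¬empty U ¬coin]: {Dispense, Change}.
States satisfying AG (change → AX empty) ∧ EG (change ∨ coin) ∧ A[change → ¬empty U ¬coin]: ∅.
Select ∉ Sat(AG (change → AX empty) ∧ EG (change ∨ coin) ∧ A[change → ¬empty U ¬coin]).

No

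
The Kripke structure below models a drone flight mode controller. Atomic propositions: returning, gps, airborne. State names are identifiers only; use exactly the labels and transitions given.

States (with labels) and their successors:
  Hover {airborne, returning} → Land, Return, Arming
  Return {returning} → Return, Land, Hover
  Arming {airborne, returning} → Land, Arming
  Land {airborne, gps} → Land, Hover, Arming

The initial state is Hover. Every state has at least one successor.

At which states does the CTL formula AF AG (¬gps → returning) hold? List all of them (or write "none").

{Hover, Return, Arming, Land}

States satisfying AG (¬gps → returning): {Hover, Return, Arming, Land}.
States satisfying AF AG (¬gps → returning): {Hover, Return, Arming, Land}.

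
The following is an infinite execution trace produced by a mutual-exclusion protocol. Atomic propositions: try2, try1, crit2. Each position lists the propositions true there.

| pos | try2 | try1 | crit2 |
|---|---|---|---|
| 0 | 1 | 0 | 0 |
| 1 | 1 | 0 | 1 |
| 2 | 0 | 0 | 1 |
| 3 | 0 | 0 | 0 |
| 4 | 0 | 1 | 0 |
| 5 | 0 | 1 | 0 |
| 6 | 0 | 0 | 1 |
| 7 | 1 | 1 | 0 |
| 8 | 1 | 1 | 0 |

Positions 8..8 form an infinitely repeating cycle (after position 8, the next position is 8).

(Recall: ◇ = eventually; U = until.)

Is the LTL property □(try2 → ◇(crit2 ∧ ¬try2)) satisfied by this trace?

Violated

try2 → ◇(crit2 ∧ ¬try2) must hold at every position from 0 onward. It fails at position 7, so □(try2 → ◇(crit2 ∧ ¬try2)) is false.
Positions where try2 holds: 0, 1, 7, 8.
Check ◇(crit2 ∧ ¬try2) at each: 0→ok, 1→ok, 7→fails, 8→fails.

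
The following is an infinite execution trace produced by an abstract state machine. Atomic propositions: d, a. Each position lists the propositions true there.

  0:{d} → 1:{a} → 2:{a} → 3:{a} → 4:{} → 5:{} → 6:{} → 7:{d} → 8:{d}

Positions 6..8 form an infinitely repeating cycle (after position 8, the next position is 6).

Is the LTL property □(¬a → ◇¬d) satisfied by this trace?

¬a → ◇¬d holds at every position 0..8, and those are all positions ever visited, so □(¬a → ◇¬d) holds.
Positions where ¬a holds: 0, 4, 5, 6, 7, 8.
Check ◇¬d at each: 0→ok, 4→ok, 5→ok, 6→ok, 7→ok, 8→ok.

Satisfied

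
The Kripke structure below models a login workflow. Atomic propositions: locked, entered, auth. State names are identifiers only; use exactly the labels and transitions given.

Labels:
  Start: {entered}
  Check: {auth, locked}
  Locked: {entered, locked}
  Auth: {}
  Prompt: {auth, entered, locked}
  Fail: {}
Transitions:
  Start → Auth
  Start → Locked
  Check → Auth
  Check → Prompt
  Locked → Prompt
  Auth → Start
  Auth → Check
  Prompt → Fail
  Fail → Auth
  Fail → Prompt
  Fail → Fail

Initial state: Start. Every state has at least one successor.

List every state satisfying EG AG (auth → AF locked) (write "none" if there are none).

States satisfying AG (auth → AF locked): {Start, Check, Locked, Auth, Prompt, Fail}.
States satisfying EG AG (auth → AF locked): {Start, Check, Locked, Auth, Prompt, Fail}.

{Start, Check, Locked, Auth, Prompt, Fail}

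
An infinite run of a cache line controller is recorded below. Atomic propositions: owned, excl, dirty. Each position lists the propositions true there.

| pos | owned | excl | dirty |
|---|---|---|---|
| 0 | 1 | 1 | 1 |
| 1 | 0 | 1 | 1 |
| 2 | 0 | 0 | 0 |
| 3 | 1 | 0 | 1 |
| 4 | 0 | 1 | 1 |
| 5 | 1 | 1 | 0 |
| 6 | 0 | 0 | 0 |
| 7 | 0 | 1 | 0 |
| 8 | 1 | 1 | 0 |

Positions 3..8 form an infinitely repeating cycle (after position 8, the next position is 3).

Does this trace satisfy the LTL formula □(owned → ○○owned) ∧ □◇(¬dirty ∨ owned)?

owned → ○○owned must hold at every position from 0 onward. It fails at position 0, so □(owned → ○○owned) is false.
Positions where owned holds: 0, 3, 5, 8.
Check ○○owned at each: 0→fails, 3→ok, 5→fails, 8→fails.
◇(¬dirty ∨ owned) holds at every position 0..8, and those are all positions ever visited, so □◇(¬dirty ∨ owned) holds.
At position 0: □(owned → ○○owned) is false; □◇(¬dirty ∨ owned) is true; so □(owned → ○○owned) ∧ □◇(¬dirty ∨ owned) is false.

Violated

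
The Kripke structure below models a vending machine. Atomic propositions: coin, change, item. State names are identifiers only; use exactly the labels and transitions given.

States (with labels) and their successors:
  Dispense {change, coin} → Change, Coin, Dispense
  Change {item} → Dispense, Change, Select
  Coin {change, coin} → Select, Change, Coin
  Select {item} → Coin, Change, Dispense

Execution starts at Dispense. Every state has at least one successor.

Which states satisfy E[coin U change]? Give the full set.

States satisfying coin: {Dispense, Coin}.
States satisfying change: {Dispense, Coin}.
States satisfying E[coin U change]: {Dispense, Coin}.

{Dispense, Coin}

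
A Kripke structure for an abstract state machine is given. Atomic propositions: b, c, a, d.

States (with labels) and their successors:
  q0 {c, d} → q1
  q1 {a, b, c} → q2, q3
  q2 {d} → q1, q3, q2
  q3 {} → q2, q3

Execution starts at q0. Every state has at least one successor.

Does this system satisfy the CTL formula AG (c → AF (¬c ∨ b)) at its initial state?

Holds

States satisfying c → AF (¬c ∨ b): {q0, q1, q2, q3}.
States satisfying AG (c → AF (¬c ∨ b)): {q0, q1, q2, q3}.
Every state reachable from q0 satisfies c → AF (¬c ∨ b).
q0 ∈ Sat(AG (c → AF (¬c ∨ b))).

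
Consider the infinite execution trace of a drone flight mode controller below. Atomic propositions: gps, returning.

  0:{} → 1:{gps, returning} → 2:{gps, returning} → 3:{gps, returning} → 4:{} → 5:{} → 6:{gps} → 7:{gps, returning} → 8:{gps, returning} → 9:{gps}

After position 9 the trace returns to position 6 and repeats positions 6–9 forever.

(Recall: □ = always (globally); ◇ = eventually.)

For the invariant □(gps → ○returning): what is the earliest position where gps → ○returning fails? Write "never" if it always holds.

Check gps → ○returning at each position in order: 0 ✓, 1 ✓, 2 ✓.
At position 3 the labels are {gps, returning} and the next position 4 has {}, so gps → ○returning is false there. This is the first violation.

3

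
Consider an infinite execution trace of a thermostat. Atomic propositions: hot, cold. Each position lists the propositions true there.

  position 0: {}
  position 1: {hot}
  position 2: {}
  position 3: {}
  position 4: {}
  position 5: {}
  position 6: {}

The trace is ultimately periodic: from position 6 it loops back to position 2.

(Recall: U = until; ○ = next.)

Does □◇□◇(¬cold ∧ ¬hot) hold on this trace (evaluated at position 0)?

◇□◇(¬cold ∧ ¬hot) holds at every position 0..6, and those are all positions ever visited, so □◇□◇(¬cold ∧ ¬hot) holds.

Holds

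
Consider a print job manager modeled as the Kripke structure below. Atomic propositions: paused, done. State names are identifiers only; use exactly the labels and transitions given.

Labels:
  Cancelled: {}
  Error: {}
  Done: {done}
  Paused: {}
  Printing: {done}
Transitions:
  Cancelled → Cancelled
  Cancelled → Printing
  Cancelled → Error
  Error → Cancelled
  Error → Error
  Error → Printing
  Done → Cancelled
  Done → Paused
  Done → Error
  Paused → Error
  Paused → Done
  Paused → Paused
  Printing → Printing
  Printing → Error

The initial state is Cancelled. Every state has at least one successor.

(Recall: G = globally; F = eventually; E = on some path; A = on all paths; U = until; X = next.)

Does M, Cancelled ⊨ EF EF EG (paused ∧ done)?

States satisfying EF EG (paused ∧ done): ∅.
States satisfying EF EF EG (paused ∧ done): ∅.
No suitable path/successor from Cancelled witnesses the formula.
Cancelled ∉ Sat(EF EF EG (paused ∧ done)).

Violated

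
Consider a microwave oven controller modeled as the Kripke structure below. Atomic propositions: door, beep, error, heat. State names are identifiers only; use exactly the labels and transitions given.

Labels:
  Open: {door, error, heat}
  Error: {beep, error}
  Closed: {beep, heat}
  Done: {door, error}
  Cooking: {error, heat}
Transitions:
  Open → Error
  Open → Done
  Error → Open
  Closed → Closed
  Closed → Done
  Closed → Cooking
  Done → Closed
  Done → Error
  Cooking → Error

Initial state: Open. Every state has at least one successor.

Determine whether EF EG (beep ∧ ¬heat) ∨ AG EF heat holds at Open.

Satisfied

States satisfying EG (beep ∧ ¬heat): ∅.
States satisfying EF EG (beep ∧ ¬heat): ∅.
States satisfying EF heat: {Open, Error, Closed, Done, Cooking}.
States satisfying AG EF heat: {Open, Error, Closed, Done, Cooking}.
States satisfying EF EG (beep ∧ ¬heat) ∨ AG EF heat: {Open, Error, Closed, Done, Cooking}.
Open ∈ Sat(EF EG (beep ∧ ¬heat) ∨ AG EF heat).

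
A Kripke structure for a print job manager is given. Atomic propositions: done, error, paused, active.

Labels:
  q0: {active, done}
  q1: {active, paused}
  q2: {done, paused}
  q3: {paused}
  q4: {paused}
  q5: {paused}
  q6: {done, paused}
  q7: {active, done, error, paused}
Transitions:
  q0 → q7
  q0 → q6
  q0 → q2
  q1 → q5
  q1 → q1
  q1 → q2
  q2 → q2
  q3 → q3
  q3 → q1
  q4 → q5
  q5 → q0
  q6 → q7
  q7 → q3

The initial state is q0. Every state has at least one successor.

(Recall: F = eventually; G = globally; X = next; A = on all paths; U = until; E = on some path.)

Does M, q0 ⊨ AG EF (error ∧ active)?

Violated

States satisfying EF (error ∧ active): {q0, q1, q3, q4, q5, q6, q7}.
States satisfying AG EF (error ∧ active): ∅.
q2 is reachable from q0 and violates EF (error ∧ active), so AG fails at q0.
q0 ∉ Sat(AG EF (error ∧ active)).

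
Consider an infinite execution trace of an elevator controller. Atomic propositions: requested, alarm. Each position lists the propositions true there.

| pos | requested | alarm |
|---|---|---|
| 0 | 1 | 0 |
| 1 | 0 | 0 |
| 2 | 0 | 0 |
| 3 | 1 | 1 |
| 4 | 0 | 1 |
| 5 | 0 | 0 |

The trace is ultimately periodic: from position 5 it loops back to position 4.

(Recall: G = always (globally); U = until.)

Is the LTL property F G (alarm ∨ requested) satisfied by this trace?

No

G (alarm ∨ requested) is false at every position 0..5, so it never becomes true and F G (alarm ∨ requested) fails.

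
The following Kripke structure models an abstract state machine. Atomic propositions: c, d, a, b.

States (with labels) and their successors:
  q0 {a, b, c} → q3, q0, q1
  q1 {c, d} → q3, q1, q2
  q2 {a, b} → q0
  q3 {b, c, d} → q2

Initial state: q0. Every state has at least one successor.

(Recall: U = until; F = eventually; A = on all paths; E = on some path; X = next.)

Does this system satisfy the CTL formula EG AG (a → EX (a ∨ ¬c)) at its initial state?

Satisfied

States satisfying AG (a → EX (a ∨ ¬c)): {q0, q1, q2, q3}.
States satisfying EG AG (a → EX (a ∨ ¬c)): {q0, q1, q2, q3}.
q0 ∈ Sat(EG AG (a → EX (a ∨ ¬c))).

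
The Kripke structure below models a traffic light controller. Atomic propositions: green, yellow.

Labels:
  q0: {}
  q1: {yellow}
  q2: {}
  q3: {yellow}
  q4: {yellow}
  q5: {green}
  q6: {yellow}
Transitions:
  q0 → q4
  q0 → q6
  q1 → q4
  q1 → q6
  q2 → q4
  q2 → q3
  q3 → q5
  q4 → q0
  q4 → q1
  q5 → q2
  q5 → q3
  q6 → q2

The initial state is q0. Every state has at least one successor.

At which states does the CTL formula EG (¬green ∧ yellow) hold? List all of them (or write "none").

{q1, q4}

States satisfying ¬green ∧ yellow: {q1, q3, q4, q6}.
States satisfying EG (¬green ∧ yellow): {q1, q4}.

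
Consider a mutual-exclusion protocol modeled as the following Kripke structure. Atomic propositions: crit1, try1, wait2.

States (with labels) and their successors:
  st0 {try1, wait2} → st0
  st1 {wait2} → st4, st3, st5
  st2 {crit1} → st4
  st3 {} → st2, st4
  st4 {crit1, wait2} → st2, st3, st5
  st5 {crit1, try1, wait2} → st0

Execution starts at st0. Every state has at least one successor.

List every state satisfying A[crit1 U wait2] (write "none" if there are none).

{st0, st1, st2, st4, st5}

States satisfying crit1: {st2, st4, st5}.
States satisfying wait2: {st0, st1, st4, st5}.
States satisfying A[crit1 U wait2]: {st0, st1, st2, st4, st5}.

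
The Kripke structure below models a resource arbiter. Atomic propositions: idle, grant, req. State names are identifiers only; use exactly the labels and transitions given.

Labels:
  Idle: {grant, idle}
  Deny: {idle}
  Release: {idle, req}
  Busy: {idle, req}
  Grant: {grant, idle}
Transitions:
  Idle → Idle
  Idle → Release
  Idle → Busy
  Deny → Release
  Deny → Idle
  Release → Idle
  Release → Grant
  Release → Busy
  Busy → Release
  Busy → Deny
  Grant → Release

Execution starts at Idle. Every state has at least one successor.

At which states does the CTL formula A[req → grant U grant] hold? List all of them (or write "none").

{Idle, Grant}

States satisfying req → grant: {Idle, Deny, Grant}.
States satisfying grant: {Idle, Grant}.
States satisfying A[req → grant U grant]: {Idle, Grant}.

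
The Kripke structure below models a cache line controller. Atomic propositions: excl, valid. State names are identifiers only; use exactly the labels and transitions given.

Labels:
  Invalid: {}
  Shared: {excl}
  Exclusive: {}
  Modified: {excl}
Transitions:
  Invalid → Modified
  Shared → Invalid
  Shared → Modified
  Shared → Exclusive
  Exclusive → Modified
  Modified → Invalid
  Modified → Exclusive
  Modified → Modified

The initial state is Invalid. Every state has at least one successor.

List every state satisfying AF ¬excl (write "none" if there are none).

States satisfying ¬excl: {Invalid, Exclusive}.
States satisfying AF ¬excl: {Invalid, Exclusive}.

{Invalid, Exclusive}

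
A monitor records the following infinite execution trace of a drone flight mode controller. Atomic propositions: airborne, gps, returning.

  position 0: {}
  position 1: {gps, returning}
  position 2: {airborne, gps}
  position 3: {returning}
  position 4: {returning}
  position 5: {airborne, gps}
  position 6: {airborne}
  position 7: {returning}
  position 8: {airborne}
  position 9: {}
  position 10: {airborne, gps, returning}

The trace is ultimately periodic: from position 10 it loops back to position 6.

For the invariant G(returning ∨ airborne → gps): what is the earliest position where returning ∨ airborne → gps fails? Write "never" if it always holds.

3

Check returning ∨ airborne → gps at each position in order: 0 ✓, 1 ✓, 2 ✓.
At position 3 the labels are {returning}, so returning ∨ airborne → gps is false there. This is the first violation.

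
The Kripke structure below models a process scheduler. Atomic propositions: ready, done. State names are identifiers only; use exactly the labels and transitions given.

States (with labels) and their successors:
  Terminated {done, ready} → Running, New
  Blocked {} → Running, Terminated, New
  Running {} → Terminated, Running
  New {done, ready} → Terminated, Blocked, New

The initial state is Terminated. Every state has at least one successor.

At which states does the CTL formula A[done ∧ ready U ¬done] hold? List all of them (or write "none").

{Blocked, Running}

States satisfying done ∧ ready: {Terminated, New}.
States satisfying ¬done: {Blocked, Running}.
States satisfying A[done ∧ ready U ¬done]: {Blocked, Running}.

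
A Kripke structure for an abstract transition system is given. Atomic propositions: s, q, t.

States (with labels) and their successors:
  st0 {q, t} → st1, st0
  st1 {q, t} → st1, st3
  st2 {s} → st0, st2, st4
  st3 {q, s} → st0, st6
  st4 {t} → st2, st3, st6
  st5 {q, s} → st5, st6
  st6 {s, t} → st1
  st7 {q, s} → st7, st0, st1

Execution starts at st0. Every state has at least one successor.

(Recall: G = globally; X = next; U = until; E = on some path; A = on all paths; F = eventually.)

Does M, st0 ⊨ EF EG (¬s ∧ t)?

States satisfying EG (¬s ∧ t): {st0, st1}.
States satisfying EF EG (¬s ∧ t): {st0, st1, st2, st3, st4, st5, st6, st7}.
Some path from st0 reaches a state where EG (¬s ∧ t) holds.
st0 ∈ Sat(EF EG (¬s ∧ t)).

Yes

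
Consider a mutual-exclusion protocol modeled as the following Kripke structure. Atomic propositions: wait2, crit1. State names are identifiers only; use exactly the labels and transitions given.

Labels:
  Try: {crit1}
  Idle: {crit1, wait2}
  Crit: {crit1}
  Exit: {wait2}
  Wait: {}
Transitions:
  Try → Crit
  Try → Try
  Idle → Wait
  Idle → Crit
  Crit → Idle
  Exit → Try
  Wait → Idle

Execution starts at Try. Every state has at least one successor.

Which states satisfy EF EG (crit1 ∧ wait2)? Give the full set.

none

States satisfying EG (crit1 ∧ wait2): ∅.
States satisfying EF EG (crit1 ∧ wait2): ∅.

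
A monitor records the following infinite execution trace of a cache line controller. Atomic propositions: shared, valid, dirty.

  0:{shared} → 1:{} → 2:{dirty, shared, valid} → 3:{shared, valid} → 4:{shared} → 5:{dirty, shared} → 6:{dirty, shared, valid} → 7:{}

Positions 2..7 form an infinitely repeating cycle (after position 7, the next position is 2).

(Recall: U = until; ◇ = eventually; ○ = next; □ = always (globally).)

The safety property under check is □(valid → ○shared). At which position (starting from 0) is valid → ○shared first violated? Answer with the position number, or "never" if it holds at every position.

Check valid → ○shared at each position in order: 0 ✓, 1 ✓, 2 ✓, 3 ✓, 4 ✓, 5 ✓.
At position 6 the labels are {dirty, shared, valid} and the next position 7 has {}, so valid → ○shared is false there. This is the first violation.

6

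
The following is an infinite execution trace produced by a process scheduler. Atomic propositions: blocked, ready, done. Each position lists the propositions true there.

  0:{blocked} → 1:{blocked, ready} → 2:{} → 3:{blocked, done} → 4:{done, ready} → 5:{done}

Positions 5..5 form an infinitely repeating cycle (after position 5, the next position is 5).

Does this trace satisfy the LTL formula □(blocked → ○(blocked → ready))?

blocked → ○(blocked → ready) holds at every position 0..5, and those are all positions ever visited, so □(blocked → ○(blocked → ready)) holds.
Positions where blocked holds: 0, 1, 3.
Check ○(blocked → ready) at each: 0→ok, 1→ok, 3→ok.

Satisfied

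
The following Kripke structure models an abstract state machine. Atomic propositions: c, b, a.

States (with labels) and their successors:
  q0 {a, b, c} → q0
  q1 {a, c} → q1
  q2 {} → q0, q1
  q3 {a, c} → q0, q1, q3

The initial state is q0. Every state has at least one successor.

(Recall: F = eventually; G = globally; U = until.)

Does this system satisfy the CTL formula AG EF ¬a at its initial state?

States satisfying EF ¬a: {q2}.
States satisfying AG EF ¬a: ∅.
q0 is reachable from q0 and violates EF ¬a, so AG fails at q0.
q0 ∉ Sat(AG EF ¬a).

Violated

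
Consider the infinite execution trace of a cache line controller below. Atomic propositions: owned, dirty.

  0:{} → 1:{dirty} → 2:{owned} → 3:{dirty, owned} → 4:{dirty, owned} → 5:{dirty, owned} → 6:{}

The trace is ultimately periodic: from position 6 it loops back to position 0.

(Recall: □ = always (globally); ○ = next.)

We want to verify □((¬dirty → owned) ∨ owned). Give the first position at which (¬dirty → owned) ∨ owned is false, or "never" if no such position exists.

At position 0 the labels are {}, so (¬dirty → owned) ∨ owned is false there. This is the first violation.

0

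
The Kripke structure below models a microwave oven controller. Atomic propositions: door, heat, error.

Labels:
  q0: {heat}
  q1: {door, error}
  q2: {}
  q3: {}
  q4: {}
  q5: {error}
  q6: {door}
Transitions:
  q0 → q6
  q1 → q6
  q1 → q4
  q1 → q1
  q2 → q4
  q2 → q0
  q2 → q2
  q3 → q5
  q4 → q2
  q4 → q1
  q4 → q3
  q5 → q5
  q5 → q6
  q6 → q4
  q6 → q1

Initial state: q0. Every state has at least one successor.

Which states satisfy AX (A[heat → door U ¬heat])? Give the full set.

States satisfying A[heat → door U ¬heat]: {q1, q2, q3, q4, q5, q6}.
States satisfying AX (A[heat → door U ¬heat]): {q0, q1, q3, q4, q5, q6}.

{q0, q1, q3, q4, q5, q6}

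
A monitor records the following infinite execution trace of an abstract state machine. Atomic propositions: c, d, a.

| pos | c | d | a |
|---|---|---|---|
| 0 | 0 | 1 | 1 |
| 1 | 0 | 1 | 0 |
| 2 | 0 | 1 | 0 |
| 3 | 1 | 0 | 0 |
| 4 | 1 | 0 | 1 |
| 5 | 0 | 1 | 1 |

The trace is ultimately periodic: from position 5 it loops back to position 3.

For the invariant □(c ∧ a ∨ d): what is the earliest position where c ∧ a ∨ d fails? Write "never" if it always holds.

3

Check c ∧ a ∨ d at each position in order: 0 ✓, 1 ✓, 2 ✓.
At position 3 the labels are {c}, so c ∧ a ∨ d is false there. This is the first violation.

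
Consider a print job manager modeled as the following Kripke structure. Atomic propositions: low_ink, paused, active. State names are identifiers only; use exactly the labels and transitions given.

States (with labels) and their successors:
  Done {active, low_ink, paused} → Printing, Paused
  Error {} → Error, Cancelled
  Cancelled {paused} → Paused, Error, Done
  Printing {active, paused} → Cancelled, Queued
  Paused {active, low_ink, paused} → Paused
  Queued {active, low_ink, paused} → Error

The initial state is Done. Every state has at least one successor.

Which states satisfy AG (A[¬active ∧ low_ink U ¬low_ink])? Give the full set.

none

States satisfying A[¬active ∧ low_ink U ¬low_ink]: {Error, Cancelled, Printing}.
States satisfying AG (A[¬active ∧ low_ink U ¬low_ink]): ∅.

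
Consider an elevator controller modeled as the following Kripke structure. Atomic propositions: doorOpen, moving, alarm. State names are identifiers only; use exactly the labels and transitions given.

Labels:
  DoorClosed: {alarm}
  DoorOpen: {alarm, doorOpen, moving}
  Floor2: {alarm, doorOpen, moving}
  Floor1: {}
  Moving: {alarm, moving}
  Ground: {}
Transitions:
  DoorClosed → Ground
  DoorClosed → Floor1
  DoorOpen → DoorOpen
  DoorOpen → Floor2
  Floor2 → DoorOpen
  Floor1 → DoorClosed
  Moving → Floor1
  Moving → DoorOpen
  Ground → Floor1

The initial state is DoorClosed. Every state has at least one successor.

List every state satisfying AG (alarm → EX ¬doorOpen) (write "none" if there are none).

{DoorClosed, Floor1, Ground}

States satisfying alarm → EX ¬doorOpen: {DoorClosed, Floor1, Moving, Ground}.
States satisfying AG (alarm → EX ¬doorOpen): {DoorClosed, Floor1, Ground}.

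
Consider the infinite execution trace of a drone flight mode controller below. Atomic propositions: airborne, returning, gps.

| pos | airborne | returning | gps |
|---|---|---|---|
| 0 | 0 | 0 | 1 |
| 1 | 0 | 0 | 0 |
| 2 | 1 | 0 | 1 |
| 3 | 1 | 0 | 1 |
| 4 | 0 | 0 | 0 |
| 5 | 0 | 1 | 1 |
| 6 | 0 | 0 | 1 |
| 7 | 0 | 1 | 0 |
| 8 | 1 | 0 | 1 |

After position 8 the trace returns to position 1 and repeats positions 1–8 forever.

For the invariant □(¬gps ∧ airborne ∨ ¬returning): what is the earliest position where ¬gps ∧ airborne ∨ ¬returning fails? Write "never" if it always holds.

5

Check ¬gps ∧ airborne ∨ ¬returning at each position in order: 0 ✓, 1 ✓, 2 ✓, 3 ✓, 4 ✓.
At position 5 the labels are {gps, returning}, so ¬gps ∧ airborne ∨ ¬returning is false there. This is the first violation.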